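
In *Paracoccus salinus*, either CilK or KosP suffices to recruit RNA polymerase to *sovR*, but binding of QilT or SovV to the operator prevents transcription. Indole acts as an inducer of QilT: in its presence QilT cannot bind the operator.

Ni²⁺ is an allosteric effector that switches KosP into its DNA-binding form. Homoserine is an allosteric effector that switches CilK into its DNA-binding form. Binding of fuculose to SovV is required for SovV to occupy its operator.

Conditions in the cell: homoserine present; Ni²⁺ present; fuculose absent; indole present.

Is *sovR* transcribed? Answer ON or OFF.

ON

Homoserine is present, so CilK is active.
Indole is present, so QilT is inactive.
Ni²⁺ is present, so KosP is active.
Fuculose is absent, so SovV is inactive.
Activator CilK is present, so *sovR* is transcribed.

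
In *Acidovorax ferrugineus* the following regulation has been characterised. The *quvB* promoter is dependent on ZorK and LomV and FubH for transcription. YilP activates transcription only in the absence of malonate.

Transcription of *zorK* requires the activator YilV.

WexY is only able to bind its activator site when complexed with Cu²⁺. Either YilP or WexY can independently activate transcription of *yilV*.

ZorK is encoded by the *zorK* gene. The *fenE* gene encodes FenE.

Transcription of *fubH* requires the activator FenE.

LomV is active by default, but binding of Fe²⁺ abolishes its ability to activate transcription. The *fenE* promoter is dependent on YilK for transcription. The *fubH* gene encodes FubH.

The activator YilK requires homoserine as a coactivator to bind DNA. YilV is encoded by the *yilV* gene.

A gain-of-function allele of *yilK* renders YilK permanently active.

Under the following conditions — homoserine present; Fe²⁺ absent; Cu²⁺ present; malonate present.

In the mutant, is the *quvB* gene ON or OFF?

Malonate is present, so YilP is inactive.
Cu²⁺ is present, so WexY is active.
Activator WexY is present, so *yilV* is transcribed.
So YilV is produced and active.
No repressor is bound and YilV is active, so *zorK* is transcribed.
So ZorK is produced and active.
Fe²⁺ is absent, so LomV is active.
YilK is constitutively active in this strain.
No repressor is bound and YilK is active, so *fenE* is transcribed.
So FenE is produced and active.
No repressor is bound and FenE is active, so *fubH* is transcribed.
So FubH is produced and active.
No repressor is bound and ZorK and LomV and FubH are active, so *quvB* is transcribed.

ON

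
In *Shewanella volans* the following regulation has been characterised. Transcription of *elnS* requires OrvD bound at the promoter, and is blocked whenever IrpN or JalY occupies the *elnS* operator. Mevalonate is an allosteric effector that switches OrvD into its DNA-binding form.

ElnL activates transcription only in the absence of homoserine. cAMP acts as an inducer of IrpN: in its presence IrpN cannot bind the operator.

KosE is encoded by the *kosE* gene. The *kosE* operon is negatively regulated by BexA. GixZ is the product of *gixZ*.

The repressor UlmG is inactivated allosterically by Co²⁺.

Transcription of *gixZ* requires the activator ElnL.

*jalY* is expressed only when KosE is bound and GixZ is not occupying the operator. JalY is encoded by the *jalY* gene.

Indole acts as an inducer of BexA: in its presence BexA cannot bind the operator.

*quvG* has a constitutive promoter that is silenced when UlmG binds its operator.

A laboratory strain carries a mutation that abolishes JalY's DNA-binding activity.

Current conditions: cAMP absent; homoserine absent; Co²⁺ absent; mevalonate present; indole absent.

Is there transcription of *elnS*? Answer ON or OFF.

OFF

cAMP is absent, so IrpN is active.
JalY is non-functional in this strain, so it has no effect.
Mevalonate is present, so OrvD is active.
With repressor IrpN bound, *elnS* is not transcribed.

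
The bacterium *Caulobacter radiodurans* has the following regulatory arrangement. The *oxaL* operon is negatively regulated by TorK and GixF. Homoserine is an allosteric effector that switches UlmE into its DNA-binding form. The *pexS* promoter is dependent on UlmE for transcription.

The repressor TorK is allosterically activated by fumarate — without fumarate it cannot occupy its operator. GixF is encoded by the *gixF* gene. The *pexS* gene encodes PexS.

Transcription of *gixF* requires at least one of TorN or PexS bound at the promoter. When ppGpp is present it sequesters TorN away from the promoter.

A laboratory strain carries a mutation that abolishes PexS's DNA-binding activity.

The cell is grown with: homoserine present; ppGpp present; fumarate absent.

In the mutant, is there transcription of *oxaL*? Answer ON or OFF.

Fumarate is absent, so TorK is inactive.
ppGpp is present, so TorN is inactive.
PexS is non-functional in this strain, so it has no effect.
No activator is available at the *gixF* promoter, so *gixF* is not transcribed.
So GixF is not produced.
With no repressor bound, *oxaL* is transcribed.

ON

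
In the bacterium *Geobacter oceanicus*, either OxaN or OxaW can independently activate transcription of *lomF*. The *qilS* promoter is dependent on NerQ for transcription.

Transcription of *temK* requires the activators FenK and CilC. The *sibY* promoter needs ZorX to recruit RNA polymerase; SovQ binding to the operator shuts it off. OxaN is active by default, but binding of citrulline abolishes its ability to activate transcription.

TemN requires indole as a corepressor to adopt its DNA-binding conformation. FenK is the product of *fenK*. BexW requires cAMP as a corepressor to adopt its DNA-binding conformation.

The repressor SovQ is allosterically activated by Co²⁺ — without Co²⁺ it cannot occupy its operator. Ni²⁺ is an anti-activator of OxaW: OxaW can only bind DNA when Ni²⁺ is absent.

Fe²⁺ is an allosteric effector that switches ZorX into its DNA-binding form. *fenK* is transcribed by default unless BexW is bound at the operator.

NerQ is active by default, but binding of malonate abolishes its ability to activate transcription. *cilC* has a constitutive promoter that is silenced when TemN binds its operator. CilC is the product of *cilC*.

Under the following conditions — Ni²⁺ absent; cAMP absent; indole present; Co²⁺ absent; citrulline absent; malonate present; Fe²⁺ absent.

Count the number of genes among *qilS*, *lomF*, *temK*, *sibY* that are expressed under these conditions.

Malonate is present, so NerQ is inactive.
Required activator NerQ is absent, so *qilS* is not transcribed.
→ *qilS* is OFF.
Citrulline is absent, so OxaN is active.
Ni²⁺ is absent, so OxaW is active.
Activator OxaN is present, so *lomF* is transcribed.
→ *lomF* is ON.
cAMP is absent, so BexW is inactive.
With no repressor bound, *fenK* is transcribed.
So FenK is produced and active.
Indole is present, so TemN is active.
With repressor TemN bound, *cilC* is not transcribed.
So CilC is not produced.
Required activator CilC is absent, so *temK* is not transcribed.
→ *temK* is OFF.
Fe²⁺ is absent, so ZorX is inactive.
Co²⁺ is absent, so SovQ is inactive.
Required activator ZorX is absent, so *sibY* is not transcribed.
→ *sibY* is OFF.
1 of the 4 genes is transcribed.

1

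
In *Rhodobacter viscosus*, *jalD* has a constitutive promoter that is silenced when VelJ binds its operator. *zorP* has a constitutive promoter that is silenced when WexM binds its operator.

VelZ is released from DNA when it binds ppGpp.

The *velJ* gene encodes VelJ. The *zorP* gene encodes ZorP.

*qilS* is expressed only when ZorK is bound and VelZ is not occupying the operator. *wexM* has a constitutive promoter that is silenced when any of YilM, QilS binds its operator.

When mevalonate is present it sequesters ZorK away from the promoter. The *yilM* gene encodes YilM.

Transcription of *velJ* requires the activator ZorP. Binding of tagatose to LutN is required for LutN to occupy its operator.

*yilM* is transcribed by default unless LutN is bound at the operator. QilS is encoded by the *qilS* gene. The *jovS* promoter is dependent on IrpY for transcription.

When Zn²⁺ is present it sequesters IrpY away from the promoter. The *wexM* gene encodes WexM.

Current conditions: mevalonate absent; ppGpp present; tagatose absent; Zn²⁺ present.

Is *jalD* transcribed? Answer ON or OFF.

OFF

Tagatose is absent, so LutN is inactive.
With no repressor bound, *yilM* is transcribed.
So YilM is produced and active.
Mevalonate is absent, so ZorK is active.
ppGpp is present, so VelZ is inactive.
No repressor is bound and ZorK is active, so *qilS* is transcribed.
So QilS is produced and active.
With repressor YilM bound, *wexM* is not transcribed.
So WexM is not produced.
With no repressor bound, *zorP* is transcribed.
So ZorP is produced and active.
No repressor is bound and ZorP is active, so *velJ* is transcribed.
So VelJ is produced and active.
With repressor VelJ bound, *jalD* is not transcribed.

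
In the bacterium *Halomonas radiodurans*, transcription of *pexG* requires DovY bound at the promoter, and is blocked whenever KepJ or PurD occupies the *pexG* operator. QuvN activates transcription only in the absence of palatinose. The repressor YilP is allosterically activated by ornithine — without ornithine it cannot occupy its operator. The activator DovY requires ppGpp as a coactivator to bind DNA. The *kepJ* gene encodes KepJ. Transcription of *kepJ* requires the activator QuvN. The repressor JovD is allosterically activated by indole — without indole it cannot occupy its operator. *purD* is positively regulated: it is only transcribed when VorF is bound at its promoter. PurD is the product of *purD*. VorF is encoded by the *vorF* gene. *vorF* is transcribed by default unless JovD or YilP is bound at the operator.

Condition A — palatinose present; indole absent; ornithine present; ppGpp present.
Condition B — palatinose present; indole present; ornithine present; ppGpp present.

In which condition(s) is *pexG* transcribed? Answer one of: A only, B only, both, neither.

both

Condition A:
Palatinose is present, so QuvN is inactive.
Required activator QuvN is absent, so *kepJ* is not transcribed.
So KepJ is not produced.
Indole is absent, so JovD is inactive.
Ornithine is present, so YilP is active.
With repressor YilP bound, *vorF* is not transcribed.
So VorF is not produced.
Required activator VorF is absent, so *purD* is not transcribed.
So PurD is not produced.
ppGpp is present, so DovY is active.
No repressor is bound and DovY is active, so *pexG* is transcribed.
→ *pexG* is ON in A.
Condition B:
Palatinose is present, so QuvN is inactive.
Required activator QuvN is absent, so *kepJ* is not transcribed.
So KepJ is not produced.
Indole is present, so JovD is active.
Ornithine is present, so YilP is active.
With repressor JovD bound, *vorF* is not transcribed.
So VorF is not produced.
Required activator VorF is absent, so *purD* is not transcribed.
So PurD is not produced.
ppGpp is present, so DovY is active.
No repressor is bound and DovY is active, so *pexG* is transcribed.
→ *pexG* is ON in B.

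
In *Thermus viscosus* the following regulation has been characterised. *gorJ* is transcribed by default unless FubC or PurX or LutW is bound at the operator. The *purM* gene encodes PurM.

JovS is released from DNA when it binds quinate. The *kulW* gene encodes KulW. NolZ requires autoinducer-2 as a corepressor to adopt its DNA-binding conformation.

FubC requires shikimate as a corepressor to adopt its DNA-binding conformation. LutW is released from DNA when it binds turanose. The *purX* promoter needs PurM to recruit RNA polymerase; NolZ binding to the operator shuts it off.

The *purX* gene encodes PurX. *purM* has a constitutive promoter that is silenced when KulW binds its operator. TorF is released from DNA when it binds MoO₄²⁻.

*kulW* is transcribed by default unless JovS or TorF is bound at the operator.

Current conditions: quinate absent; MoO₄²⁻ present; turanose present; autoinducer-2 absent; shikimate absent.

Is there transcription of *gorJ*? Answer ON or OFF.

Shikimate is absent, so FubC is inactive.
Quinate is absent, so JovS is active.
MoO₄²⁻ is present, so TorF is inactive.
With repressor JovS bound, *kulW* is not transcribed.
So KulW is not produced.
With no repressor bound, *purM* is transcribed.
So PurM is produced and active.
Autoinducer-2 is absent, so NolZ is inactive.
No repressor is bound and PurM is active, so *purX* is transcribed.
So PurX is produced and active.
Turanose is present, so LutW is inactive.
With repressor PurX bound, *gorJ* is not transcribed.

OFF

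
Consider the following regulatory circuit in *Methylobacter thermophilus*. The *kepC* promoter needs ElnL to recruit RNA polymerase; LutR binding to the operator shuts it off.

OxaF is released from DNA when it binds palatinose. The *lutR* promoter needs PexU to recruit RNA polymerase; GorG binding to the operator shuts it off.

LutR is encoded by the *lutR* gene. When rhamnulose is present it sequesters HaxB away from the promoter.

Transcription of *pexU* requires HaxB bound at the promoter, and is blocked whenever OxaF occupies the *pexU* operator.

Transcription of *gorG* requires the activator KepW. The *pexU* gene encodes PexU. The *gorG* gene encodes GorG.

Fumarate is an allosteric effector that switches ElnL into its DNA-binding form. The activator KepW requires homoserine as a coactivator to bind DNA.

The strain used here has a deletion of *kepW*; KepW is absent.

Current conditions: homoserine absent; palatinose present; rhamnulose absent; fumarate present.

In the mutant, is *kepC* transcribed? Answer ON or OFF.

Fumarate is present, so ElnL is active.
KepW is non-functional in this strain, so it has no effect.
Required activator KepW is absent, so *gorG* is not transcribed.
So GorG is not produced.
Rhamnulose is absent, so HaxB is active.
Palatinose is present, so OxaF is inactive.
No repressor is bound and HaxB is active, so *pexU* is transcribed.
So PexU is produced and active.
No repressor is bound and PexU is active, so *lutR* is transcribed.
So LutR is produced and active.
With repressor LutR bound, *kepC* is not transcribed.

OFF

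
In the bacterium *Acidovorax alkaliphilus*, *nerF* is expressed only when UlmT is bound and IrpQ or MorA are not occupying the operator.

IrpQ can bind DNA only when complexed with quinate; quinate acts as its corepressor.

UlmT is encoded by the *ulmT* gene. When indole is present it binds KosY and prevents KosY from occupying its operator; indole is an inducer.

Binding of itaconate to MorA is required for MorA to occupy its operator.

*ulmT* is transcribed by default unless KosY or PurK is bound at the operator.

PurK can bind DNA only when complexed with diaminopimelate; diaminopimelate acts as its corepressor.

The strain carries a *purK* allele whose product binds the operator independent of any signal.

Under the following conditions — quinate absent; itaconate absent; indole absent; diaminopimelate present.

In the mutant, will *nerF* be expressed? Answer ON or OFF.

Indole is absent, so KosY is active.
PurK is constitutively active in this strain.
With repressor KosY bound, *ulmT* is not transcribed.
So UlmT is not produced.
Quinate is absent, so IrpQ is inactive.
Itaconate is absent, so MorA is inactive.
Required activator UlmT is absent, so *nerF* is not transcribed.

OFF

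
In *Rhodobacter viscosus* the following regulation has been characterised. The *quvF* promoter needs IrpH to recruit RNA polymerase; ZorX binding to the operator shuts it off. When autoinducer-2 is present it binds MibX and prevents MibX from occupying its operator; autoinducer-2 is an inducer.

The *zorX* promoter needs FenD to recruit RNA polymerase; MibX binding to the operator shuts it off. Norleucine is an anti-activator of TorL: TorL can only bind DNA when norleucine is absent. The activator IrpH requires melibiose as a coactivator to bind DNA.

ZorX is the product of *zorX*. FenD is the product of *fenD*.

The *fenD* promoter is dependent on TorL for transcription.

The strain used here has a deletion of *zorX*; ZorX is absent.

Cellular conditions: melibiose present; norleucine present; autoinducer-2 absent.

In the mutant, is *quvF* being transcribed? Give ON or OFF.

Melibiose is present, so IrpH is active.
ZorX is non-functional in this strain, so it has no effect.
No repressor is bound and IrpH is active, so *quvF* is transcribed.

ON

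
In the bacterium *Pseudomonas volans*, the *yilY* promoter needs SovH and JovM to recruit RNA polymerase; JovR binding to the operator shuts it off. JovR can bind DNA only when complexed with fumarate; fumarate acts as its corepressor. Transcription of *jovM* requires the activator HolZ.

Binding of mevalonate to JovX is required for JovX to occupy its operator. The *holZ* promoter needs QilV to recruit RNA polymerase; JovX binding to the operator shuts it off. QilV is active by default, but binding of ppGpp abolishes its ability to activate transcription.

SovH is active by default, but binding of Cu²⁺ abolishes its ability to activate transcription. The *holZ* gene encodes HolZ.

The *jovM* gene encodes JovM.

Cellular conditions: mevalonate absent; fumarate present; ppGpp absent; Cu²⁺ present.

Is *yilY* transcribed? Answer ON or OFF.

Cu²⁺ is present, so SovH is inactive.
Mevalonate is absent, so JovX is inactive.
ppGpp is absent, so QilV is active.
No repressor is bound and QilV is active, so *holZ* is transcribed.
So HolZ is produced and active.
No repressor is bound and HolZ is active, so *jovM* is transcribed.
So JovM is produced and active.
Fumarate is present, so JovR is active.
With repressor JovR bound, *yilY* is not transcribed.

OFF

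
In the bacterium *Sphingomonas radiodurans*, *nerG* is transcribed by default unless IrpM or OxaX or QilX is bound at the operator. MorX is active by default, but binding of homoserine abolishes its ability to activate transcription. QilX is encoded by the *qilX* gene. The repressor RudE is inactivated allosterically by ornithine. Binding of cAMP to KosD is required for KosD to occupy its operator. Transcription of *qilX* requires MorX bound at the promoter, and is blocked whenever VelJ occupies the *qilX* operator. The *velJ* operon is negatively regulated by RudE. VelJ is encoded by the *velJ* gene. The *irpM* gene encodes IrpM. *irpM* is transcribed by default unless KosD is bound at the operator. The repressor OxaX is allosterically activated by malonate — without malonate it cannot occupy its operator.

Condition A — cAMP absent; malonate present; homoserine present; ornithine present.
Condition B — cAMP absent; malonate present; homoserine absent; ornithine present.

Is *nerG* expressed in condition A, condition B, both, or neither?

Condition A:
cAMP is absent, so KosD is inactive.
With no repressor bound, *irpM* is transcribed.
So IrpM is produced and active.
Malonate is present, so OxaX is active.
Homoserine is present, so MorX is inactive.
Ornithine is present, so RudE is inactive.
With no repressor bound, *velJ* is transcribed.
So VelJ is produced and active.
With repressor VelJ bound, *qilX* is not transcribed.
So QilX is not produced.
With repressor IrpM bound, *nerG* is not transcribed.
→ *nerG* is OFF in A.
Condition B:
cAMP is absent, so KosD is inactive.
With no repressor bound, *irpM* is transcribed.
So IrpM is produced and active.
Malonate is present, so OxaX is active.
Homoserine is absent, so MorX is active.
Ornithine is present, so RudE is inactive.
With no repressor bound, *velJ* is transcribed.
So VelJ is produced and active.
With repressor VelJ bound, *qilX* is not transcribed.
So QilX is not produced.
With repressor IrpM bound, *nerG* is not transcribed.
→ *nerG* is OFF in B.

neither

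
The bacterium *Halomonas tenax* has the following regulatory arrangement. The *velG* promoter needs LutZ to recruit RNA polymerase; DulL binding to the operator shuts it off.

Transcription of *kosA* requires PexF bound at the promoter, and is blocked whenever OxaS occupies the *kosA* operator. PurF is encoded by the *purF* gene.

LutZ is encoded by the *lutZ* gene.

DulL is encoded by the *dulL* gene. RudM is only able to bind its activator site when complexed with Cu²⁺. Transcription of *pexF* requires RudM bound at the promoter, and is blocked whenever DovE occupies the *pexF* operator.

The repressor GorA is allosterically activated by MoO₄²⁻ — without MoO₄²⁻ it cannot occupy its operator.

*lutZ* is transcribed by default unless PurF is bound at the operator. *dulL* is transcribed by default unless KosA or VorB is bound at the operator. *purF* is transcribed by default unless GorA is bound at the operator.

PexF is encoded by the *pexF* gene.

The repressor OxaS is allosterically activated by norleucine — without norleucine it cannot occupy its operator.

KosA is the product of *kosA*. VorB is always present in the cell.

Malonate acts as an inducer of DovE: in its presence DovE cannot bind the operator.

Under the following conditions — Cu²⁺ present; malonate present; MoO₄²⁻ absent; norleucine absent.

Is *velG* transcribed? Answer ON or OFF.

Cu²⁺ is present, so RudM is active.
Malonate is present, so DovE is inactive.
No repressor is bound and RudM is active, so *pexF* is transcribed.
So PexF is produced and active.
Norleucine is absent, so OxaS is inactive.
No repressor is bound and PexF is active, so *kosA* is transcribed.
So KosA is produced and active.
VorB is produced constitutively and is active.
With repressor KosA bound, *dulL* is not transcribed.
So DulL is not produced.
MoO₄²⁻ is absent, so GorA is inactive.
With no repressor bound, *purF* is transcribed.
So PurF is produced and active.
With repressor PurF bound, *lutZ* is not transcribed.
So LutZ is not produced.
Required activator LutZ is absent, so *velG* is not transcribed.

OFF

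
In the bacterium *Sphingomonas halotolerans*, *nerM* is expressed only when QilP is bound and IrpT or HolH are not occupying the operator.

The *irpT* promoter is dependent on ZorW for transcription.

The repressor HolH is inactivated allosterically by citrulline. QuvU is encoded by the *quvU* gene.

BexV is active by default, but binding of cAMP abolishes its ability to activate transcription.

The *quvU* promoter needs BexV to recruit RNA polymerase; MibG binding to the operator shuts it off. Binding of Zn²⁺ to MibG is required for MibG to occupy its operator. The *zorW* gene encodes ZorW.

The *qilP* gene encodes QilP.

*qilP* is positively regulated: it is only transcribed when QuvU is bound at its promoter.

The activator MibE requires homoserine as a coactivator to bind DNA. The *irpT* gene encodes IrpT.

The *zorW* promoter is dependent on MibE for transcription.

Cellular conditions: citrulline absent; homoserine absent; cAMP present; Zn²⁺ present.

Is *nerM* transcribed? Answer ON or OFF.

OFF

Homoserine is absent, so MibE is inactive.
Required activator MibE is absent, so *zorW* is not transcribed.
So ZorW is not produced.
Required activator ZorW is absent, so *irpT* is not transcribed.
So IrpT is not produced.
Citrulline is absent, so HolH is active.
Zn²⁺ is present, so MibG is active.
cAMP is present, so BexV is inactive.
With repressor MibG bound, *quvU* is not transcribed.
So QuvU is not produced.
Required activator QuvU is absent, so *qilP* is not transcribed.
So QilP is not produced.
With repressor HolH bound, *nerM* is not transcribed.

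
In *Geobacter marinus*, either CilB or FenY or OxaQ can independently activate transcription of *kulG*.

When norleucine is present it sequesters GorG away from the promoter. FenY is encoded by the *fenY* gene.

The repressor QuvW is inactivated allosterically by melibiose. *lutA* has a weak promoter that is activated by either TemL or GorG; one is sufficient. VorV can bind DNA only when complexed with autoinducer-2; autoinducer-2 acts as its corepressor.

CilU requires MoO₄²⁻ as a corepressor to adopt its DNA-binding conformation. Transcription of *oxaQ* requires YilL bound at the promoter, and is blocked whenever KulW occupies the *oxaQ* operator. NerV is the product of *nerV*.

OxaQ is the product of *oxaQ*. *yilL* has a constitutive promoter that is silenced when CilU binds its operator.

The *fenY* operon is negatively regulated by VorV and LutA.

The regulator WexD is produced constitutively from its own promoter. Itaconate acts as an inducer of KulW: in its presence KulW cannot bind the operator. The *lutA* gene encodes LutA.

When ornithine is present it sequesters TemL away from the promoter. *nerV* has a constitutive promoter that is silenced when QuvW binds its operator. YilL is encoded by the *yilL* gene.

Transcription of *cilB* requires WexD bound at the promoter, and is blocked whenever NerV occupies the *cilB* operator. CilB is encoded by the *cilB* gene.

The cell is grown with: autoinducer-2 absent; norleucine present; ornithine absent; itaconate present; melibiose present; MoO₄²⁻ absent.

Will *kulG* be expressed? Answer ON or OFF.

Melibiose is present, so QuvW is inactive.
With no repressor bound, *nerV* is transcribed.
So NerV is produced and active.
WexD is produced constitutively and is active.
With repressor NerV bound, *cilB* is not transcribed.
So CilB is not produced.
Autoinducer-2 is absent, so VorV is inactive.
Ornithine is absent, so TemL is active.
Norleucine is present, so GorG is inactive.
Activator TemL is present, so *lutA* is transcribed.
So LutA is produced and active.
With repressor LutA bound, *fenY* is not transcribed.
So FenY is not produced.
Itaconate is present, so KulW is inactive.
MoO₄²⁻ is absent, so CilU is inactive.
With no repressor bound, *yilL* is transcribed.
So YilL is produced and active.
No repressor is bound and YilL is active, so *oxaQ* is transcribed.
So OxaQ is produced and active.
Activator OxaQ is present, so *kulG* is transcribed.

ON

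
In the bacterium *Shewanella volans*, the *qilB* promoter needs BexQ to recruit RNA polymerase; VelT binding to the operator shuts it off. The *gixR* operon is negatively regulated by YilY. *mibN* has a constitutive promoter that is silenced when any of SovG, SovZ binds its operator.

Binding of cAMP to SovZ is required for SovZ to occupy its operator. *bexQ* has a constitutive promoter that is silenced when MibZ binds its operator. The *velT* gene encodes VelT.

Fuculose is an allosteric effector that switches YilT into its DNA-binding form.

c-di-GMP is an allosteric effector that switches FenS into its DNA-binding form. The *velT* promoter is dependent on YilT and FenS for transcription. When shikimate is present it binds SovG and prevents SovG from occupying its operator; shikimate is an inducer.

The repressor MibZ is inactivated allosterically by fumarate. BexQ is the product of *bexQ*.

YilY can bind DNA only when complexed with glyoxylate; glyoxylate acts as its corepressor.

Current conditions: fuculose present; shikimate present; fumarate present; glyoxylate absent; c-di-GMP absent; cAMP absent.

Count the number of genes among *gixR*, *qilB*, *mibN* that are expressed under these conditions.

Glyoxylate is absent, so YilY is inactive.
With no repressor bound, *gixR* is transcribed.
→ *gixR* is ON.
Fuculose is present, so YilT is active.
c-di-GMP is absent, so FenS is inactive.
Required activator FenS is absent, so *velT* is not transcribed.
So VelT is not produced.
Fumarate is present, so MibZ is inactive.
With no repressor bound, *bexQ* is transcribed.
So BexQ is produced and active.
No repressor is bound and BexQ is active, so *qilB* is transcribed.
→ *qilB* is ON.
Shikimate is present, so SovG is inactive.
cAMP is absent, so SovZ is inactive.
With no repressor bound, *mibN* is transcribed.
→ *mibN* is ON.
3 of the 3 genes are transcribed.

3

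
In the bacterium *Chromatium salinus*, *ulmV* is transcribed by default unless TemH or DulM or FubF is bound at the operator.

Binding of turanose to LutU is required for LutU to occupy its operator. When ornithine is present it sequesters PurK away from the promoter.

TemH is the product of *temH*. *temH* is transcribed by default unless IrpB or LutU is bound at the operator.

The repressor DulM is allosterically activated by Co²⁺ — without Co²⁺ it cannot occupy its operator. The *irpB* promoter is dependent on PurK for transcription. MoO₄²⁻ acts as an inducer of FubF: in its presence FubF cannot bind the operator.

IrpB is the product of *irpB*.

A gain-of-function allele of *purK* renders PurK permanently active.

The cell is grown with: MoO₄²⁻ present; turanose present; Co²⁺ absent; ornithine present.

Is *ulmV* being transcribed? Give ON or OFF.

PurK is constitutively active in this strain.
No repressor is bound and PurK is active, so *irpB* is transcribed.
So IrpB is produced and active.
Turanose is present, so LutU is active.
With repressor IrpB bound, *temH* is not transcribed.
So TemH is not produced.
Co²⁺ is absent, so DulM is inactive.
MoO₄²⁻ is present, so FubF is inactive.
With no repressor bound, *ulmV* is transcribed.

ON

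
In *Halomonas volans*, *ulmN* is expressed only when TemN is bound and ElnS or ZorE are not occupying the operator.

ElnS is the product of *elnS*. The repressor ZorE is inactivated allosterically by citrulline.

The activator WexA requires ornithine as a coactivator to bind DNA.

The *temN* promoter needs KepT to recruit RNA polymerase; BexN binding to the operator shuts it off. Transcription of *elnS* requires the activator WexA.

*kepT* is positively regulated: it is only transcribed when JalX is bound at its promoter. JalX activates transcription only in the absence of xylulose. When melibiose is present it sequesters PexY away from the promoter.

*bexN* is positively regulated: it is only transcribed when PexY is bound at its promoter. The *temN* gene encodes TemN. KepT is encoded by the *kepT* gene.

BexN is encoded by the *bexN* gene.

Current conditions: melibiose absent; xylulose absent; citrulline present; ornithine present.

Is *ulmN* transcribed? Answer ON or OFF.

OFF

Ornithine is present, so WexA is active.
No repressor is bound and WexA is active, so *elnS* is transcribed.
So ElnS is produced and active.
Melibiose is absent, so PexY is active.
No repressor is bound and PexY is active, so *bexN* is transcribed.
So BexN is produced and active.
Xylulose is absent, so JalX is active.
No repressor is bound and JalX is active, so *kepT* is transcribed.
So KepT is produced and active.
With repressor BexN bound, *temN* is not transcribed.
So TemN is not produced.
Citrulline is present, so ZorE is inactive.
With repressor ElnS bound, *ulmN* is not transcribed.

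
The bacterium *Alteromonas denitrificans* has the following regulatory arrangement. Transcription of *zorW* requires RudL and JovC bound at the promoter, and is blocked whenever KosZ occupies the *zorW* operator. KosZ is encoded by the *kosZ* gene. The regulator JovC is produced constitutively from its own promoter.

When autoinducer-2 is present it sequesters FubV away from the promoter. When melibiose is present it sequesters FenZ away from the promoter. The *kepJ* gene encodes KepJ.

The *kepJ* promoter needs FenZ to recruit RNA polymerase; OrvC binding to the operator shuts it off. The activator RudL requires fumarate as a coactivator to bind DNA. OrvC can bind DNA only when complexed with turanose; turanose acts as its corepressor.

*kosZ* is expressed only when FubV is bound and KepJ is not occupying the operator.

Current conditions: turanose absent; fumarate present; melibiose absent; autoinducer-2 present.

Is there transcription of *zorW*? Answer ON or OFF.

ON

Melibiose is absent, so FenZ is active.
Turanose is absent, so OrvC is inactive.
No repressor is bound and FenZ is active, so *kepJ* is transcribed.
So KepJ is produced and active.
Autoinducer-2 is present, so FubV is inactive.
With repressor KepJ bound, *kosZ* is not transcribed.
So KosZ is not produced.
Fumarate is present, so RudL is active.
JovC is produced constitutively and is active.
No repressor is bound and RudL and JovC are active, so *zorW* is transcribed.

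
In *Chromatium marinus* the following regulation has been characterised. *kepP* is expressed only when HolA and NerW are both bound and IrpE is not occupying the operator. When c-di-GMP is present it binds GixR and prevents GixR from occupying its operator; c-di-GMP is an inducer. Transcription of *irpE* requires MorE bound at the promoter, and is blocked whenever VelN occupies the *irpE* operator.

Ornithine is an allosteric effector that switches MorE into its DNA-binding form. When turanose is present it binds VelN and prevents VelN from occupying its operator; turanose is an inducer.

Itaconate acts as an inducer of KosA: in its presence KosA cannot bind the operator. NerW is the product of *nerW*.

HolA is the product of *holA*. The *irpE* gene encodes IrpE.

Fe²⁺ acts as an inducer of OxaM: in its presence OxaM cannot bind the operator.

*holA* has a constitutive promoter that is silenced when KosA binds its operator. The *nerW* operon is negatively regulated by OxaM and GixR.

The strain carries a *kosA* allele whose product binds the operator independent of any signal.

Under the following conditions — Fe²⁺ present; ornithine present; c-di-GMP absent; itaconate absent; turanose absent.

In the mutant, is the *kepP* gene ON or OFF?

OFF

KosA is constitutively active in this strain.
With repressor KosA bound, *holA* is not transcribed.
So HolA is not produced.
Fe²⁺ is present, so OxaM is inactive.
c-di-GMP is absent, so GixR is active.
With repressor GixR bound, *nerW* is not transcribed.
So NerW is not produced.
Ornithine is present, so MorE is active.
Turanose is absent, so VelN is active.
With repressor VelN bound, *irpE* is not transcribed.
So IrpE is not produced.
Required activator HolA is absent, so *kepP* is not transcribed.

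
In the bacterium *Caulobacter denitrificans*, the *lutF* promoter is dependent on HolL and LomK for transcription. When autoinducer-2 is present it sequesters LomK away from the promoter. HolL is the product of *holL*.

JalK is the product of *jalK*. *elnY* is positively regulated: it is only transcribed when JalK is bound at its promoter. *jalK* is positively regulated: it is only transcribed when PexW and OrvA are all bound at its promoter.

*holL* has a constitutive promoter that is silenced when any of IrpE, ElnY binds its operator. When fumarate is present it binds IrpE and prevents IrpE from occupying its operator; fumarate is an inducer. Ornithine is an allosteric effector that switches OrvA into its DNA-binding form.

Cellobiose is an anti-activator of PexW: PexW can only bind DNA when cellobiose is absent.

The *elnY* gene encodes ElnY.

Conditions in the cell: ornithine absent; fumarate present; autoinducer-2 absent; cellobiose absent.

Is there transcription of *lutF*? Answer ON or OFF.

Fumarate is present, so IrpE is inactive.
Cellobiose is absent, so PexW is active.
Ornithine is absent, so OrvA is inactive.
Required activator OrvA is absent, so *jalK* is not transcribed.
So JalK is not produced.
Required activator JalK is absent, so *elnY* is not transcribed.
So ElnY is not produced.
With no repressor bound, *holL* is transcribed.
So HolL is produced and active.
Autoinducer-2 is absent, so LomK is active.
No repressor is bound and HolL and LomK are active, so *lutF* is transcribed.

ON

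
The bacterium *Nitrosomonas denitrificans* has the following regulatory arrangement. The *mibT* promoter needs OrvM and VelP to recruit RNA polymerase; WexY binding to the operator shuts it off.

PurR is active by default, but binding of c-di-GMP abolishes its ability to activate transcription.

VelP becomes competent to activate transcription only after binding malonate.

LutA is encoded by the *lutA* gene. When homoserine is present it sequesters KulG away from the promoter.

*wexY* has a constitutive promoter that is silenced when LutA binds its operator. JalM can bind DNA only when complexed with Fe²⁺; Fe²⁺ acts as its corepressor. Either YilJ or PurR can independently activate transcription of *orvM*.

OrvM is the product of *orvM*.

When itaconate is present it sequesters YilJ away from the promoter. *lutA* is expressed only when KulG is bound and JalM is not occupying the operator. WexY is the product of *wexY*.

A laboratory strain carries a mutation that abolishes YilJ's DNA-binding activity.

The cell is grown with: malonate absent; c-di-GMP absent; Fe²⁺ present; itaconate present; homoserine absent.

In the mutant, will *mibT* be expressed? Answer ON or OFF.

OFF

YilJ is non-functional in this strain, so it has no effect.
c-di-GMP is absent, so PurR is active.
Activator PurR is present, so *orvM* is transcribed.
So OrvM is produced and active.
Malonate is absent, so VelP is inactive.
Homoserine is absent, so KulG is active.
Fe²⁺ is present, so JalM is active.
With repressor JalM bound, *lutA* is not transcribed.
So LutA is not produced.
With no repressor bound, *wexY* is transcribed.
So WexY is produced and active.
With repressor WexY bound, *mibT* is not transcribed.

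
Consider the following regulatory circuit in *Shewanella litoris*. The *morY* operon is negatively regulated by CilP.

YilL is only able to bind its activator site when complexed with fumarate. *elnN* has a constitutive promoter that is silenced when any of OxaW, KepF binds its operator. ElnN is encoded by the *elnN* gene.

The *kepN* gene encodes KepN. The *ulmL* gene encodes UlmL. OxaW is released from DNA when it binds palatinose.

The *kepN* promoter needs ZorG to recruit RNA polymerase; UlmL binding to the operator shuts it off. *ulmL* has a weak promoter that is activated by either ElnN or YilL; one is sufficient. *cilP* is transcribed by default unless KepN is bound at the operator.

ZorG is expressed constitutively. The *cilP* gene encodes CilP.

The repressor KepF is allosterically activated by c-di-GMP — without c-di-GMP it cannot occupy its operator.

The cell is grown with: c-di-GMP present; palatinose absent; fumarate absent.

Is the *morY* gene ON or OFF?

ON

Palatinose is absent, so OxaW is active.
c-di-GMP is present, so KepF is active.
With repressor OxaW bound, *elnN* is not transcribed.
So ElnN is not produced.
Fumarate is absent, so YilL is inactive.
No activator is available at the *ulmL* promoter, so *ulmL* is not transcribed.
So UlmL is not produced.
ZorG is produced constitutively and is active.
No repressor is bound and ZorG is active, so *kepN* is transcribed.
So KepN is produced and active.
With repressor KepN bound, *cilP* is not transcribed.
So CilP is not produced.
With no repressor bound, *morY* is transcribed.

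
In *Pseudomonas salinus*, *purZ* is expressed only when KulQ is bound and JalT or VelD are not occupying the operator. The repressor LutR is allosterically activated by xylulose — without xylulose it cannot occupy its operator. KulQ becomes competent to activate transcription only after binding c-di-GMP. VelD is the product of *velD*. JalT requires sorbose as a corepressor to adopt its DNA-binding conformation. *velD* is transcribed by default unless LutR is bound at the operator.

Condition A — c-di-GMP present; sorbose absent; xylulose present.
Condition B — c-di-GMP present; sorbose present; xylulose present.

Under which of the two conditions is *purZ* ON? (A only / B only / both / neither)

A only

Condition A:
c-di-GMP is present, so KulQ is active.
Sorbose is absent, so JalT is inactive.
Xylulose is present, so LutR is active.
With repressor LutR bound, *velD* is not transcribed.
So VelD is not produced.
No repressor is bound and KulQ is active, so *purZ* is transcribed.
→ *purZ* is ON in A.
Condition B:
c-di-GMP is present, so KulQ is active.
Sorbose is present, so JalT is active.
Xylulose is present, so LutR is active.
With repressor LutR bound, *velD* is not transcribed.
So VelD is not produced.
With repressor JalT bound, *purZ* is not transcribed.
→ *purZ* is OFF in B.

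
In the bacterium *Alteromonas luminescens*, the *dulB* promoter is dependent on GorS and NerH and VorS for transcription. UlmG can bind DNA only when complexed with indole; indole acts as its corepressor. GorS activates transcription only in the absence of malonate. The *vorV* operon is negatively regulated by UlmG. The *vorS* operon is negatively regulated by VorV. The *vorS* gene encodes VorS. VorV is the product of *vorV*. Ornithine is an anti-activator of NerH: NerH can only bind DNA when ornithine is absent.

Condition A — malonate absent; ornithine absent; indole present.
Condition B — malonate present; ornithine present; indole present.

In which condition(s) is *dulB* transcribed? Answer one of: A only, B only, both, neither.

A only

Condition A:
Malonate is absent, so GorS is active.
Ornithine is absent, so NerH is active.
Indole is present, so UlmG is active.
With repressor UlmG bound, *vorV* is not transcribed.
So VorV is not produced.
With no repressor bound, *vorS* is transcribed.
So VorS is produced and active.
No repressor is bound and GorS and NerH and VorS are active, so *dulB* is transcribed.
→ *dulB* is ON in A.
Condition B:
Malonate is present, so GorS is inactive.
Ornithine is present, so NerH is inactive.
Indole is present, so UlmG is active.
With repressor UlmG bound, *vorV* is not transcribed.
So VorV is not produced.
With no repressor bound, *vorS* is transcribed.
So VorS is produced and active.
Required activator GorS is absent, so *dulB* is not transcribed.
→ *dulB* is OFF in B.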